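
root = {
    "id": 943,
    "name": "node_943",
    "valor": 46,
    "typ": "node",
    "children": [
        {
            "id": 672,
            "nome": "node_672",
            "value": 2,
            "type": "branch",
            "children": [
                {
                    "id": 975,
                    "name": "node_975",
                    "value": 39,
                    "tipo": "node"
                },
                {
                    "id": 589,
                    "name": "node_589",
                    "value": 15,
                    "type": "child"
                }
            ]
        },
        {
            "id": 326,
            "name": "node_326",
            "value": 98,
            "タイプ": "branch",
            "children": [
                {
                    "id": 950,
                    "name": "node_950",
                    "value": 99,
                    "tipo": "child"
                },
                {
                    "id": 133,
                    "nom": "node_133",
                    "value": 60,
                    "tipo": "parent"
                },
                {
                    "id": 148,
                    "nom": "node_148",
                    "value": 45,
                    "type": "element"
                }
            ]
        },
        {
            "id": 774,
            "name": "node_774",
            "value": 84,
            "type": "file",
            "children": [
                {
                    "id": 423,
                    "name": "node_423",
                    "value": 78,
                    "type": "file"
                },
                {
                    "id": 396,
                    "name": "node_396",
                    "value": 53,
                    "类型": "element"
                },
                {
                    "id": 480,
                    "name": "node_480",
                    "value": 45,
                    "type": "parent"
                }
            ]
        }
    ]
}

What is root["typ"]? "node"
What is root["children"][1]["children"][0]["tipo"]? "child"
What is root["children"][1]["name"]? "node_326"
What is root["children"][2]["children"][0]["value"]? 78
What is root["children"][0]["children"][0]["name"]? "node_975"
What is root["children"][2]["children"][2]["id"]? 480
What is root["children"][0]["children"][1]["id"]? 589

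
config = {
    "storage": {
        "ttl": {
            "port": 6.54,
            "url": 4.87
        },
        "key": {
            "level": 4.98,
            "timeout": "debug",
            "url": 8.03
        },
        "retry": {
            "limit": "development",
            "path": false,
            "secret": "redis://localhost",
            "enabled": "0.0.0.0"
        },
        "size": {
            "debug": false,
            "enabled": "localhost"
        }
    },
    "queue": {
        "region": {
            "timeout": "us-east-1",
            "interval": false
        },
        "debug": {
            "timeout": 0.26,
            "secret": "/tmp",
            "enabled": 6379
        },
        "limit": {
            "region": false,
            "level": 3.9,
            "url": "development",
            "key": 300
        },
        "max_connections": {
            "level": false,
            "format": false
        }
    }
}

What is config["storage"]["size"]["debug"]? False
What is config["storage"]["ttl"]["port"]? 6.54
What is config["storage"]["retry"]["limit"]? "development"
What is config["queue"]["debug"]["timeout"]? 0.26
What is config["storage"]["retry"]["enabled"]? "0.0.0.0"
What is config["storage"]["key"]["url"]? 8.03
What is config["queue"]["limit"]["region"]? False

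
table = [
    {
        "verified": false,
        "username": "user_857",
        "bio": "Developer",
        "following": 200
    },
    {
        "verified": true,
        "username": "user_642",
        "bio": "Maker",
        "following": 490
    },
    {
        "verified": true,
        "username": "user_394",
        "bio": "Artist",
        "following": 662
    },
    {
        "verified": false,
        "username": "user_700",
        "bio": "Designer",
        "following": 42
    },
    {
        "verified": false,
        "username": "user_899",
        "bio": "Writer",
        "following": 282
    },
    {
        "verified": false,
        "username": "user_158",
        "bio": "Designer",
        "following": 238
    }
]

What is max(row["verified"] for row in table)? True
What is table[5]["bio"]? "Designer"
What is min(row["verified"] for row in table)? False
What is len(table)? 6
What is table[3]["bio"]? "Designer"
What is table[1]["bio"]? "Maker"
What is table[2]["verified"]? True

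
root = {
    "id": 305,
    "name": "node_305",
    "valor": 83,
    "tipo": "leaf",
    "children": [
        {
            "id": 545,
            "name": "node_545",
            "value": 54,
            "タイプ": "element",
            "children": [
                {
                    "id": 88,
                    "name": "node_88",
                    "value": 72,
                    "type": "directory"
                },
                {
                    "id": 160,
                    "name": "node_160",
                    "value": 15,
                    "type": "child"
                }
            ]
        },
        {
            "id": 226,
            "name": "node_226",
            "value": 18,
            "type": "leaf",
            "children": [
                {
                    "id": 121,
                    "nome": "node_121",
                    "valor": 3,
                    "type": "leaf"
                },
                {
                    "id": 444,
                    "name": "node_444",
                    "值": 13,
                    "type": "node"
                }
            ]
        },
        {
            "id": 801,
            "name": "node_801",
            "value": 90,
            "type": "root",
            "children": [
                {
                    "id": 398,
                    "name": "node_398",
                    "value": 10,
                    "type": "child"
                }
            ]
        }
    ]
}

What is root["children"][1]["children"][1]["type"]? "node"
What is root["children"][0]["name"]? "node_545"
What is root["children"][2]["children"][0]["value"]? 10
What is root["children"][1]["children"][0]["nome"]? "node_121"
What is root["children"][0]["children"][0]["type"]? "directory"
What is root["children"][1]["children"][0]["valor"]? 3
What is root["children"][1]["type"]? "leaf"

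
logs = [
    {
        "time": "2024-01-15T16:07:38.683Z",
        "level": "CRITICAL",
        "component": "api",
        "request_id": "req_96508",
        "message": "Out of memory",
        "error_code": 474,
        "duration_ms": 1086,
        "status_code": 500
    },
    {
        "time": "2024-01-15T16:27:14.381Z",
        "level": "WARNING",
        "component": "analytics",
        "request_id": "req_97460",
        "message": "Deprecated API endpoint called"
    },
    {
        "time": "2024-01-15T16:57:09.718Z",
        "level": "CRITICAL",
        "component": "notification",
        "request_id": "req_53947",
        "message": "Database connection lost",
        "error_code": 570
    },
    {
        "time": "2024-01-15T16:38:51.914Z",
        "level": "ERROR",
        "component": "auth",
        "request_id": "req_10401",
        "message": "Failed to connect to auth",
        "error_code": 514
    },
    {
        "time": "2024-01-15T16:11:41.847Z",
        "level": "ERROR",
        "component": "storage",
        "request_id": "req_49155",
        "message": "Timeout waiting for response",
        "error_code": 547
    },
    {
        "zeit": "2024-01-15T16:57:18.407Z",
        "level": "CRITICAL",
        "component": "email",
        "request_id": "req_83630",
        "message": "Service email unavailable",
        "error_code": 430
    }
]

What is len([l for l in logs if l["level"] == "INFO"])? 0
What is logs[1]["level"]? "WARNING"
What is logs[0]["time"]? "2024-01-15T16:07:38.683Z"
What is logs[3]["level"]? "ERROR"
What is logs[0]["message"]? "Out of memory"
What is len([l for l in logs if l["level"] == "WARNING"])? 1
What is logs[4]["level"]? "ERROR"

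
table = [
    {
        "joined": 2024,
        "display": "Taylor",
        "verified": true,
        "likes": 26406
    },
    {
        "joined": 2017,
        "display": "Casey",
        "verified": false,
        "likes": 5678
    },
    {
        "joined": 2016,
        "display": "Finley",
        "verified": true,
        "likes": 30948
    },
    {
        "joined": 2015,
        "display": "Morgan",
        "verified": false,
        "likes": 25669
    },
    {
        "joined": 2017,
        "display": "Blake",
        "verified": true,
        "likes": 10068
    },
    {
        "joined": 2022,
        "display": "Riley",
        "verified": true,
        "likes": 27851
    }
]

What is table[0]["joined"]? 2024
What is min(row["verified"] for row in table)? False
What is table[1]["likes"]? 5678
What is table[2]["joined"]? 2016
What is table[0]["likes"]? 26406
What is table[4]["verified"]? True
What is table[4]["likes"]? 10068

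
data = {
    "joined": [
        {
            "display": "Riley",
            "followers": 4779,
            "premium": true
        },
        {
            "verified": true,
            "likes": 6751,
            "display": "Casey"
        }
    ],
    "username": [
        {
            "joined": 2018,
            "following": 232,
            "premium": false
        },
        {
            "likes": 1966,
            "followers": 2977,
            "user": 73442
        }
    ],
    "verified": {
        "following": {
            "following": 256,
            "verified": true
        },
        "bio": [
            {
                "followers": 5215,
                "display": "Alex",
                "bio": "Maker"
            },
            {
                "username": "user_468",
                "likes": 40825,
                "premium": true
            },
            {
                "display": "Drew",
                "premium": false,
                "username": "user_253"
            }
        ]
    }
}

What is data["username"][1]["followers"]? 2977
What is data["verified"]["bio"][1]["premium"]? True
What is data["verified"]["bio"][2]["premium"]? False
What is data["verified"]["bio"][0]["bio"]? "Maker"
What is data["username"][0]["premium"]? False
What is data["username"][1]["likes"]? 1966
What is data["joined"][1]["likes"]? 6751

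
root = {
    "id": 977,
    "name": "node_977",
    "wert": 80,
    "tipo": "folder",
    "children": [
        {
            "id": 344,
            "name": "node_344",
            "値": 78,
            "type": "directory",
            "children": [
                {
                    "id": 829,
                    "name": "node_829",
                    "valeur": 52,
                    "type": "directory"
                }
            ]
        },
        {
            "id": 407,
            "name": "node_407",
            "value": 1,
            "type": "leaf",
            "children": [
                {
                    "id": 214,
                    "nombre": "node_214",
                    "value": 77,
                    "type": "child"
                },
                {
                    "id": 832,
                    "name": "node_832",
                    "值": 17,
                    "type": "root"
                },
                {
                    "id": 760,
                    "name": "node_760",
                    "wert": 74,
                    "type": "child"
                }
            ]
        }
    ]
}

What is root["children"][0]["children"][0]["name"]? "node_829"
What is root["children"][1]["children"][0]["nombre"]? "node_214"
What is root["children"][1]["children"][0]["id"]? 214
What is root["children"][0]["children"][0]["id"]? 829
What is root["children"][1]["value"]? 1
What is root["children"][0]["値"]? 78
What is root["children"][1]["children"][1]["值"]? 17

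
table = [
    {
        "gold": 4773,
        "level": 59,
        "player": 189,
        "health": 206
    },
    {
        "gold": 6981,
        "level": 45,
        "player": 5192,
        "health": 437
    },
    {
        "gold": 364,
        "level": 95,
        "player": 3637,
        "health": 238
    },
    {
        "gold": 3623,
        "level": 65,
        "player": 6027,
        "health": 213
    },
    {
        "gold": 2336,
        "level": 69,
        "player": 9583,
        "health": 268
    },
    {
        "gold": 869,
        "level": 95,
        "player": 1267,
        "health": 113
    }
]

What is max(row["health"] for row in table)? 437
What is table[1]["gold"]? 6981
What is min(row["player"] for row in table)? 189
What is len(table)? 6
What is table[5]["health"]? 113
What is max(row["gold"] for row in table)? 6981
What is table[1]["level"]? 45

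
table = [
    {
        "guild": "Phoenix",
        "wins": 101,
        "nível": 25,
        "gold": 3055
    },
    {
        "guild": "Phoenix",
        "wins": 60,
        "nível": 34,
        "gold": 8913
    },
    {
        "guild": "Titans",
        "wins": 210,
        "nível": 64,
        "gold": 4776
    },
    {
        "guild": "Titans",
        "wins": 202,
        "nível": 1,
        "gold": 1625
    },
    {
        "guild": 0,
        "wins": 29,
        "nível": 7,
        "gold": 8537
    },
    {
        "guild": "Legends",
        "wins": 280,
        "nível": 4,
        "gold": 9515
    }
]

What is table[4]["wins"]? 29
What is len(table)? 6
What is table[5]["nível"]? 4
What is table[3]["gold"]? 1625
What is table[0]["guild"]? "Phoenix"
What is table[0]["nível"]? 25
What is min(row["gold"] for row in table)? 1625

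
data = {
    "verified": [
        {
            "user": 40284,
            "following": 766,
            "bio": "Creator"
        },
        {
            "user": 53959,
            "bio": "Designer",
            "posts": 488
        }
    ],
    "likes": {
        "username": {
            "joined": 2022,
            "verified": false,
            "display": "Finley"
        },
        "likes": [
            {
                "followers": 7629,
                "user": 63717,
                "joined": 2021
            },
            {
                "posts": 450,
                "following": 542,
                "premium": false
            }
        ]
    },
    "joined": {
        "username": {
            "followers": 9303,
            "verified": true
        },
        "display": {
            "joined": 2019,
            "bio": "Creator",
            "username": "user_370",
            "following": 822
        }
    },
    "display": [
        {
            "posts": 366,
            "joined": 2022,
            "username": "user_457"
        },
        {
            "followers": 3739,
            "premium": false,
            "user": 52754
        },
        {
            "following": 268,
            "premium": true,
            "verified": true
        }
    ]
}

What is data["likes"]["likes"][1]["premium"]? False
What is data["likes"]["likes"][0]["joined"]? 2021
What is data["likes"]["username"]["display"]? "Finley"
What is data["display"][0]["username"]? "user_457"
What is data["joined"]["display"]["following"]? 822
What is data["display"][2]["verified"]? True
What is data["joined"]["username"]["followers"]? 9303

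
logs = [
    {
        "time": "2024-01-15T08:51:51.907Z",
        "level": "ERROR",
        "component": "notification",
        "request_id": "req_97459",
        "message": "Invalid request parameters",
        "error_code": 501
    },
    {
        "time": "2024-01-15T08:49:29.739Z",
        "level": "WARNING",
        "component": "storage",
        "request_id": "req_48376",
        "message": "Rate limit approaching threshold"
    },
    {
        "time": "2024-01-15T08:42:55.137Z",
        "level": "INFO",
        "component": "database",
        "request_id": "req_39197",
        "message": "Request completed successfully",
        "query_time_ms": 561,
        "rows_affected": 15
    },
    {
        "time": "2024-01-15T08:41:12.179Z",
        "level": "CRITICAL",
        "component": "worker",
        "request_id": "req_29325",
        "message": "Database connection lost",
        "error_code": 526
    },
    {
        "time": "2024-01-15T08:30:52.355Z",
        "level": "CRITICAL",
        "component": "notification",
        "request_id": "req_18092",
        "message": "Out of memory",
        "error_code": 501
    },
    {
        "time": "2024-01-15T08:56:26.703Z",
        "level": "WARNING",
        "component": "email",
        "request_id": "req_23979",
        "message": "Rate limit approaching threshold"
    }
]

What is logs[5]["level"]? "WARNING"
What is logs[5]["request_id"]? "req_23979"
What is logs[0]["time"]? "2024-01-15T08:51:51.907Z"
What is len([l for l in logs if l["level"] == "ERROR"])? 1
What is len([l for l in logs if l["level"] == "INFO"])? 1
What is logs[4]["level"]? "CRITICAL"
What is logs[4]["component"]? "notification"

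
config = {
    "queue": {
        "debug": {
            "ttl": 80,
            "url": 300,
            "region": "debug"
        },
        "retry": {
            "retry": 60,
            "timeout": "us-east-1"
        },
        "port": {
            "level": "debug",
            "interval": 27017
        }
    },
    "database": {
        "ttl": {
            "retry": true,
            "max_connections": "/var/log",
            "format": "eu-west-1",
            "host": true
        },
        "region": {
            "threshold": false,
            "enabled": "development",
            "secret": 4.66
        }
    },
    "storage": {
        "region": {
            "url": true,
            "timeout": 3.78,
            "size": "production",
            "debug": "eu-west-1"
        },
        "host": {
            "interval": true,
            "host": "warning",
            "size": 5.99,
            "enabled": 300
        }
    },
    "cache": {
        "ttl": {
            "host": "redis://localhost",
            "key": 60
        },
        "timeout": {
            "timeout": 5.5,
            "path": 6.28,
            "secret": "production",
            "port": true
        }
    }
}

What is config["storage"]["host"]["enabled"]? 300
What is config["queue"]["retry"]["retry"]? 60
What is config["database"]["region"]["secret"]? 4.66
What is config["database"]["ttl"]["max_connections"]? "/var/log"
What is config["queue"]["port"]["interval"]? 27017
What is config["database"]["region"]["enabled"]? "development"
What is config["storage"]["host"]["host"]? "warning"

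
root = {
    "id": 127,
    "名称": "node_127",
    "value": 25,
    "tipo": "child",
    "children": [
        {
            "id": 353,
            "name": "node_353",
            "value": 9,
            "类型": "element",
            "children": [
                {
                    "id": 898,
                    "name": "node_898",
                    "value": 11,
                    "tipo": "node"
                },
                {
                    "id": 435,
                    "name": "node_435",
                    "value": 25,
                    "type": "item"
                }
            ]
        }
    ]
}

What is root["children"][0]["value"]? 9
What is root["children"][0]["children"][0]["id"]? 898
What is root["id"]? 127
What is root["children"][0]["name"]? "node_353"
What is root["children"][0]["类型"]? "element"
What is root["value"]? 25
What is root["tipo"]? "child"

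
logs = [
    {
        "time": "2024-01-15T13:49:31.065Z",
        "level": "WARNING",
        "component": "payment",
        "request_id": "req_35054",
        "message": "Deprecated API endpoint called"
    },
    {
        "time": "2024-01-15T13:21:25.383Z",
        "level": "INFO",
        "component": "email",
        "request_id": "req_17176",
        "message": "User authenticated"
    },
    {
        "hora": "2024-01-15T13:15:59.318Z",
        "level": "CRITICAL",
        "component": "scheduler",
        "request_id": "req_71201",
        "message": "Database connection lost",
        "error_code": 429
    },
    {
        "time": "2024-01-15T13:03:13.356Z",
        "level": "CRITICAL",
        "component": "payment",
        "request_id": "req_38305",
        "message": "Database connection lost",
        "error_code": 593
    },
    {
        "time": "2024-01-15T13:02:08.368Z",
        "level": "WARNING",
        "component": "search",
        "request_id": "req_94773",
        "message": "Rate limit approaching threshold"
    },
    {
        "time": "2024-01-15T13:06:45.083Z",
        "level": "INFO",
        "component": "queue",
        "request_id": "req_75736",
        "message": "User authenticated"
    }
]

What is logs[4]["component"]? "search"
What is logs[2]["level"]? "CRITICAL"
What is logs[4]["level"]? "WARNING"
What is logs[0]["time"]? "2024-01-15T13:49:31.065Z"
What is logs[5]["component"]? "queue"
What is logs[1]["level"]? "INFO"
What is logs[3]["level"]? "CRITICAL"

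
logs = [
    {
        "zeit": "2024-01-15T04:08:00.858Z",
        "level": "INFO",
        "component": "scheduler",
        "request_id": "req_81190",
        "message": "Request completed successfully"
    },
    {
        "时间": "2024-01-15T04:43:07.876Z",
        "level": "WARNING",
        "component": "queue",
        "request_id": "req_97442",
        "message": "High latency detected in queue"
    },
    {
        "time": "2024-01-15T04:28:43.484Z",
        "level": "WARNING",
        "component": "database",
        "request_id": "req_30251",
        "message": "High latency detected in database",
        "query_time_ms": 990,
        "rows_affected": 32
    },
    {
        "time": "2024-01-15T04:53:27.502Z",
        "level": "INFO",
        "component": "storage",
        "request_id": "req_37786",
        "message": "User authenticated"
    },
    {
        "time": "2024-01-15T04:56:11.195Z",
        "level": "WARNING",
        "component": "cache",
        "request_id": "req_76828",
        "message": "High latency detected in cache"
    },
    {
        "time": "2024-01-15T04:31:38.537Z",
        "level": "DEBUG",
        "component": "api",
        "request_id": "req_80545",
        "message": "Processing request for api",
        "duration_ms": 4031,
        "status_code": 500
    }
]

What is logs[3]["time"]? "2024-01-15T04:53:27.502Z"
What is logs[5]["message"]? "Processing request for api"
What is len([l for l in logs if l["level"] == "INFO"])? 2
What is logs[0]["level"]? "INFO"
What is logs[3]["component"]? "storage"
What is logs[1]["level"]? "WARNING"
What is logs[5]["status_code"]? 500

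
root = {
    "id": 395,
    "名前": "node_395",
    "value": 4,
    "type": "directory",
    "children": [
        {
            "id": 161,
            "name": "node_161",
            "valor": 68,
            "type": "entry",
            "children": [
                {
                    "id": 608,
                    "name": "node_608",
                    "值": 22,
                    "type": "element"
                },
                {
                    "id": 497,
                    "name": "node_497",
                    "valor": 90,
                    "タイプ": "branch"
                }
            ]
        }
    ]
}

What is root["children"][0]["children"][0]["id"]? 608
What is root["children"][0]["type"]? "entry"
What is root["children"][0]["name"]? "node_161"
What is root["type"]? "directory"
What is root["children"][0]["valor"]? 68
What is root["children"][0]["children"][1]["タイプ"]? "branch"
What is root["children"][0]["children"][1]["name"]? "node_497"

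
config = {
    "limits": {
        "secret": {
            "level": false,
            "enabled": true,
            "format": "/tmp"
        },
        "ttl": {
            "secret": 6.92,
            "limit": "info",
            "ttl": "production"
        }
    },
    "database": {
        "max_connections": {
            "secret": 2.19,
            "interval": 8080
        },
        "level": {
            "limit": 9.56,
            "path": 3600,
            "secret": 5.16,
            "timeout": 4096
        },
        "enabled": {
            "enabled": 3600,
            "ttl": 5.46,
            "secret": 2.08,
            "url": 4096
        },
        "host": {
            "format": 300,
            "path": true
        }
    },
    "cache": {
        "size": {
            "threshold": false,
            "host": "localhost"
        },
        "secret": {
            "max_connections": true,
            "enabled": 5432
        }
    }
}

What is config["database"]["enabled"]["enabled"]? 3600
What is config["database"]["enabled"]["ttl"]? 5.46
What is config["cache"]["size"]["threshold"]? False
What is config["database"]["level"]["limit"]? 9.56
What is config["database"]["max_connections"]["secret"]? 2.19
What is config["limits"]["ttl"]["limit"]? "info"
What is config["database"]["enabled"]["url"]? 4096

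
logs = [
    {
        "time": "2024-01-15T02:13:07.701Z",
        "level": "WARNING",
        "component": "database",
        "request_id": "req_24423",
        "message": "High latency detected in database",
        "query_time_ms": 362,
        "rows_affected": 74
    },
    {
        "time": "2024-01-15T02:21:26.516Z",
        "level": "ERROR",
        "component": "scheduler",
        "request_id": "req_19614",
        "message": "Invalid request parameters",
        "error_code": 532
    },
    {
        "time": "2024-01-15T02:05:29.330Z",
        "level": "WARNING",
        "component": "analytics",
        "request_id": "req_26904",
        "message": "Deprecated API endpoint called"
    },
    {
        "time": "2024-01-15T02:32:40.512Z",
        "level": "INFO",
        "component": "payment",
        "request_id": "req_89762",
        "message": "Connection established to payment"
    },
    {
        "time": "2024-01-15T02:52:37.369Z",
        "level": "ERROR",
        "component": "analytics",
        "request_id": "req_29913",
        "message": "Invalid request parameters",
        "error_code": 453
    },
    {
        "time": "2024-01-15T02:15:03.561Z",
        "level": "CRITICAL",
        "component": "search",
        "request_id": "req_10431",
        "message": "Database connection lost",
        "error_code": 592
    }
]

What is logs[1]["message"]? "Invalid request parameters"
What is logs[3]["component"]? "payment"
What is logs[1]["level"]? "ERROR"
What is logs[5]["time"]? "2024-01-15T02:15:03.561Z"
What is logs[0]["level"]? "WARNING"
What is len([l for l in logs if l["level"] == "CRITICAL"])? 1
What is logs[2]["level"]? "WARNING"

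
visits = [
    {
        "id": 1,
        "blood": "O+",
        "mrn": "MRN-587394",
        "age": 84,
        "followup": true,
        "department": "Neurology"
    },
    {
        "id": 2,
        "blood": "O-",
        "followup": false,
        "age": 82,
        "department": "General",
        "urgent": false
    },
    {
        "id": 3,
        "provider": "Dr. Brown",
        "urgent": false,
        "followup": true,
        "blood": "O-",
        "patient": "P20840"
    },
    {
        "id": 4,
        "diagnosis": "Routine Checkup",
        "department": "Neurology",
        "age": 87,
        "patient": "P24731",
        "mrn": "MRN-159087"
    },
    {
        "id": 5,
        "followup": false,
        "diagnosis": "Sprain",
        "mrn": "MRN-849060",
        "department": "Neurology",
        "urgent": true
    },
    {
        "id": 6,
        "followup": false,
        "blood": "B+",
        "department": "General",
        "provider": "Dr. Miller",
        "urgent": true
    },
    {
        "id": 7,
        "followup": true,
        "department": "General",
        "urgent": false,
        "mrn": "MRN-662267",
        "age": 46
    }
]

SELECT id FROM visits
[1, 2, 3, 4, 5, 6, 7]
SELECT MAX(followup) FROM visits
True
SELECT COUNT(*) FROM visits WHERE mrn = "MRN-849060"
1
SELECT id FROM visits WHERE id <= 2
[1, 2]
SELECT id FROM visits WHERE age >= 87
[4]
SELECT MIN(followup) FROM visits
False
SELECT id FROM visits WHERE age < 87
[1, 2, 7]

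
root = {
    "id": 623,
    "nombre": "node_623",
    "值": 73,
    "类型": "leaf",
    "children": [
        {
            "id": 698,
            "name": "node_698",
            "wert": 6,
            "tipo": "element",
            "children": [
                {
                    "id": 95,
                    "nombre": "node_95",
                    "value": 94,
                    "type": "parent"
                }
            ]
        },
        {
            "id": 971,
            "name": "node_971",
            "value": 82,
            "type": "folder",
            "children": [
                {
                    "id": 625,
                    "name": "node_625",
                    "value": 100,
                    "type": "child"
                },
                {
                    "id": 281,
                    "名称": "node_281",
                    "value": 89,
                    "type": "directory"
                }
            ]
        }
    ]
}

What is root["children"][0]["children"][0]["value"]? 94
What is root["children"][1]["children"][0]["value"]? 100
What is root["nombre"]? "node_623"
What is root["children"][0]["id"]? 698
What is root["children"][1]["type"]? "folder"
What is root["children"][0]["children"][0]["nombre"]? "node_95"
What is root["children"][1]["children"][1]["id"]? 281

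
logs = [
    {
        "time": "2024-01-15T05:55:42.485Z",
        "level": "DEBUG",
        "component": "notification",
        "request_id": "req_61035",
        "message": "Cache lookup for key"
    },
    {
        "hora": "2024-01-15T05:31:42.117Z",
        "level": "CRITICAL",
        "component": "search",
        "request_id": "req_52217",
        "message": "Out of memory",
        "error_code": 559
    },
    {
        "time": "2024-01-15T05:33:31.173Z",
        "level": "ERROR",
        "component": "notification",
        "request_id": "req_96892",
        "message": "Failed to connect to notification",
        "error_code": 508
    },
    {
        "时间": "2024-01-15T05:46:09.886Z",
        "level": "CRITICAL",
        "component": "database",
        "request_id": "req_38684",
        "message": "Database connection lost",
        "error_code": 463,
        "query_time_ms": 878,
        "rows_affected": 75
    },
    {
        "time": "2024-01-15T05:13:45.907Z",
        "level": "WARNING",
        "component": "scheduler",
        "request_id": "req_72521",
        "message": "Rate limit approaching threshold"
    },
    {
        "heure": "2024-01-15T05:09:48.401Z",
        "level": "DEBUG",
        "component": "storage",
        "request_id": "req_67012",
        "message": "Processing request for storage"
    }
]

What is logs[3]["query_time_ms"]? 878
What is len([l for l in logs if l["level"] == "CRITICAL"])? 2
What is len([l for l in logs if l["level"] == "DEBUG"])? 2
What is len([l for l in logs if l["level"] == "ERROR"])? 1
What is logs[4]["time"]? "2024-01-15T05:13:45.907Z"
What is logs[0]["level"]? "DEBUG"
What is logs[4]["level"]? "WARNING"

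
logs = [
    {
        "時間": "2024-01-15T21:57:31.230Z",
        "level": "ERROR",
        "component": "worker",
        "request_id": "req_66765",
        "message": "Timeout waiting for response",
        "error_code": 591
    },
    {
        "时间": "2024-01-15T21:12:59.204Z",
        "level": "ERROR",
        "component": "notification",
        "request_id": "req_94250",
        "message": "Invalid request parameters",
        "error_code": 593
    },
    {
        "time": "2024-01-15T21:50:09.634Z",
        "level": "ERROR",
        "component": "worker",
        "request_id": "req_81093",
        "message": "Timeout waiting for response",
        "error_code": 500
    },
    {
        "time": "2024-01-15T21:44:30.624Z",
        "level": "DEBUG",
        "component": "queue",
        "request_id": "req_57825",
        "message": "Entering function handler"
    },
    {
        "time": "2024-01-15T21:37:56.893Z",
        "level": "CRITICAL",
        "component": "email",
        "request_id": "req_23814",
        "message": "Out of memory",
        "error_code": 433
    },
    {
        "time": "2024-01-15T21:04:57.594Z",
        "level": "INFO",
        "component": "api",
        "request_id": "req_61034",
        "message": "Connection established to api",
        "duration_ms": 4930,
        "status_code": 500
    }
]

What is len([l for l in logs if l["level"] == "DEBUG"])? 1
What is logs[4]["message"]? "Out of memory"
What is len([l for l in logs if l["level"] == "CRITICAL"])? 1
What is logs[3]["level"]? "DEBUG"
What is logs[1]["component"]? "notification"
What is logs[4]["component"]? "email"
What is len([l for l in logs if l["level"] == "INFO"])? 1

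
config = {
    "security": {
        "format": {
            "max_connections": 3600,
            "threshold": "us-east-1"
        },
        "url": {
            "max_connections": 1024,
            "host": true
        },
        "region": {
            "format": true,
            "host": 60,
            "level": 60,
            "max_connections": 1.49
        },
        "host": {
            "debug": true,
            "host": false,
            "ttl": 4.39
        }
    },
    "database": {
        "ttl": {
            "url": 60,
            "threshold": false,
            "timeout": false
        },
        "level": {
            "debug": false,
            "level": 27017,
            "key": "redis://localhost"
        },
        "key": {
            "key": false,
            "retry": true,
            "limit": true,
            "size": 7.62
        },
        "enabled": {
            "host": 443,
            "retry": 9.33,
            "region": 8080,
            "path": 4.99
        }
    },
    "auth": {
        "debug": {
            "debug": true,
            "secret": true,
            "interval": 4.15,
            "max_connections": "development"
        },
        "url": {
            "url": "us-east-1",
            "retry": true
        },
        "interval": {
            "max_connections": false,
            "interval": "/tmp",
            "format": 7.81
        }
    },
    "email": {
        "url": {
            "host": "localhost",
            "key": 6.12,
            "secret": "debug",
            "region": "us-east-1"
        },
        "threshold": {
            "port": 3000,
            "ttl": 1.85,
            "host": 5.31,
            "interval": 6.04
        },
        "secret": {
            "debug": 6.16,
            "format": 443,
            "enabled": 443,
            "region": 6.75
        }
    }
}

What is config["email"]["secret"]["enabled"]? 443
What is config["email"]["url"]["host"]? "localhost"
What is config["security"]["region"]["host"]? 60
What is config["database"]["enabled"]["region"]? 8080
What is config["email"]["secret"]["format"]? 443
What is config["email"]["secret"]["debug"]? 6.16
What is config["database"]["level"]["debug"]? False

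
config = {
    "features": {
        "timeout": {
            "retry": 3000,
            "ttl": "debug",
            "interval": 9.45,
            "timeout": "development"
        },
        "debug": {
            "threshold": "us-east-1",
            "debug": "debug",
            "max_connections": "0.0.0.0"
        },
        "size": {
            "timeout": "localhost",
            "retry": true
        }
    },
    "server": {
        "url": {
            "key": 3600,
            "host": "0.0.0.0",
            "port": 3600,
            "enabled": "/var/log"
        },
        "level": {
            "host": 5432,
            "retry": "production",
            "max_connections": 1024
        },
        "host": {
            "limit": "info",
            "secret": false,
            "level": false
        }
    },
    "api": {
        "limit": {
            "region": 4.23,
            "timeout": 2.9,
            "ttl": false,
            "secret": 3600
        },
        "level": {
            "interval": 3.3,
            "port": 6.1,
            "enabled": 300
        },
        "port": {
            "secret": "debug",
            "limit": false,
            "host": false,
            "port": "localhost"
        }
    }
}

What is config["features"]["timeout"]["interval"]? 9.45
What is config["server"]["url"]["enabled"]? "/var/log"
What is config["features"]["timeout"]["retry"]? 3000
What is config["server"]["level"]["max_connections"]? 1024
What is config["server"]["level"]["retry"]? "production"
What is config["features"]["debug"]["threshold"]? "us-east-1"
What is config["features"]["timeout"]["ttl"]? "debug"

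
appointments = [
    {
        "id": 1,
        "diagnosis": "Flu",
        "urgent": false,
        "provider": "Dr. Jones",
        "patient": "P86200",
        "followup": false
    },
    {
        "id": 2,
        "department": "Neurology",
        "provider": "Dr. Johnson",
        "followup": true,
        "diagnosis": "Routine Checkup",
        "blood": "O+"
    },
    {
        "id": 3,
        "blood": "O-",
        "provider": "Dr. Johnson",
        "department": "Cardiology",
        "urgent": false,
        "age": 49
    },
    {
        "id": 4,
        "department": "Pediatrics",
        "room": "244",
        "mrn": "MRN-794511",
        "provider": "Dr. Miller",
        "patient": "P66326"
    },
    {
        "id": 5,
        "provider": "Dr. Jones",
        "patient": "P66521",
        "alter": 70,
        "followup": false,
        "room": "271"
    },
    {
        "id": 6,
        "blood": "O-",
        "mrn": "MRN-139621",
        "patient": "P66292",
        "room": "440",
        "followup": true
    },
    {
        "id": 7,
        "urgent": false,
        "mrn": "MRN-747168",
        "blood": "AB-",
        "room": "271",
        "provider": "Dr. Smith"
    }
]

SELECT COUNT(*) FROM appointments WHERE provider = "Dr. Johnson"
2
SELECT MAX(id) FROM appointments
7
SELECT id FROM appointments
[1, 2, 3, 4, 5, 6, 7]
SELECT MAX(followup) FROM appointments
True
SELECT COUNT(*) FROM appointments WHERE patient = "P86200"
1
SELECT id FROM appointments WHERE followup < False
[]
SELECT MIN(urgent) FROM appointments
False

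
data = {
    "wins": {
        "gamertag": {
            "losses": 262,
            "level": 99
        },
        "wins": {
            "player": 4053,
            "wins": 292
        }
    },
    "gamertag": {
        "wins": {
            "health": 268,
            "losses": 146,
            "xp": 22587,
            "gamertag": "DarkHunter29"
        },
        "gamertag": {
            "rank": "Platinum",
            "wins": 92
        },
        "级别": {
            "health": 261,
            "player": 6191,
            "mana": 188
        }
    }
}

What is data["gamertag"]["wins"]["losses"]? 146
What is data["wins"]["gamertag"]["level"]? 99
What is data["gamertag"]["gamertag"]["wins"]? 92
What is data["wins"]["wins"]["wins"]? 292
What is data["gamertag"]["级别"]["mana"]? 188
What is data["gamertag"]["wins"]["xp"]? 22587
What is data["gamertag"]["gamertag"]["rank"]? "Platinum"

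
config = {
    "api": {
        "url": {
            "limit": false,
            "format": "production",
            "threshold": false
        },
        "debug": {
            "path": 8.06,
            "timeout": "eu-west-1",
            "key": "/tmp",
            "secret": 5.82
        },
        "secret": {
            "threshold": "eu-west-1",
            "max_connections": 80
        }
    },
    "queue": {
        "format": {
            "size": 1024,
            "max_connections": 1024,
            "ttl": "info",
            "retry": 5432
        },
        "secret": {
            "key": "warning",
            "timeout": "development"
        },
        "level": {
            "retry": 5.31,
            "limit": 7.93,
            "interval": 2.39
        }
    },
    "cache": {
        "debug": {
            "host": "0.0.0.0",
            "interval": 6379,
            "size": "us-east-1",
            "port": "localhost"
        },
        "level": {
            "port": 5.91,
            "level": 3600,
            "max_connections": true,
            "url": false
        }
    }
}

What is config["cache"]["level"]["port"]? 5.91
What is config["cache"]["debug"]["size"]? "us-east-1"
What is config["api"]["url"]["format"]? "production"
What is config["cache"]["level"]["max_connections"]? True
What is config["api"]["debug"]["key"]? "/tmp"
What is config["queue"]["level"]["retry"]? 5.31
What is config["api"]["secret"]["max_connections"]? 80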